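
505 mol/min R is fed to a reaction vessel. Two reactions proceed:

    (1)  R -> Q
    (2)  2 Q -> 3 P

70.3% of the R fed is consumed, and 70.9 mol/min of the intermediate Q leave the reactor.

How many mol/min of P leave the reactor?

Conversion of R: R consumed = 1ξ₁ = 0.703 × 505 → ξ₁ = 355 mol/min.
Q balance: n_Q = 0 + 1ξ₁ − 2ξ₂ = 70.9 → ξ₂ = (1·355 − 70.9)/2 = 142.1 mol/min.
Outlet amounts (n = n₀ + Σ ν·ξ):
  R: 505 − 1(355) = 150
  Q: 0 + 1(355) − 2(142.1) = 70.9
  P: 0 + 3(142.1) = 426.2

426 mol/min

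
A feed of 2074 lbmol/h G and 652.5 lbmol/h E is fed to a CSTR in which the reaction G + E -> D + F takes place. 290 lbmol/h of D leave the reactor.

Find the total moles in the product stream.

2730 lbmol/h

For D: n = n₀ + 1ξ → 290 = 0 + 1ξ, giving ξ = 290 lbmol/h.
Outlet amounts (n = n₀ + ν ξ):
  G: 2074 − 1(290) = 1784
  E: 652.5 − 1(290) = 362.5
  D: 0 + 1(290) = 290
  F: 0 + 1(290) = 290
Total out = 1784 + 362.5 + 290 + 290 = 2726 lbmol/h.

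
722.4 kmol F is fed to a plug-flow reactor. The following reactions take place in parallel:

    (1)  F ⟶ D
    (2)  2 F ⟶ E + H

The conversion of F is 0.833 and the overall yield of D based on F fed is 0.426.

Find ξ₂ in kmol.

Yield of D: 1ξ₁ / 722.4 = 0.426 → ξ₁ = 307.7 kmol.
Conversion of F: 1ξ₁ + 2ξ₂ = 0.833 × 722.4 = 601.8 → ξ₂ = 147 kmol.
Outlet amounts (n = n₀ + Σ ν·ξ):
  F: 722.4 − 1(307.7) − 2(147) = 120.6
  D: 0 + 1(307.7) = 307.7
  E: 0 + 1(147) = 147
  H: 0 + 1(147) = 147

ξ₂ = 147 kmol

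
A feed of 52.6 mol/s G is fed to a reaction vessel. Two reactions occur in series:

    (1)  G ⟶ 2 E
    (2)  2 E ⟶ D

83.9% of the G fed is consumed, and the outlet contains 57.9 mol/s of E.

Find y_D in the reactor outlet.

0.186

Conversion of G: G consumed = 1ξ₁ = 0.839 × 52.6 → ξ₁ = 44.13 mol/s.
E balance: n_E = 0 + 2ξ₁ − 2ξ₂ = 57.9 → ξ₂ = (2·44.13 − 57.9)/2 = 15.18 mol/s.
Outlet amounts (n = n₀ + Σ ν·ξ):
  G: 52.6 − 1(44.13) = 8.469
  E: 0 + 2(44.13) − 2(15.18) = 57.9
  D: 0 + 1(15.18) = 15.18
Total out = 81.55 mol/s; y_D = 15.18 / 81.55 = 0.1862.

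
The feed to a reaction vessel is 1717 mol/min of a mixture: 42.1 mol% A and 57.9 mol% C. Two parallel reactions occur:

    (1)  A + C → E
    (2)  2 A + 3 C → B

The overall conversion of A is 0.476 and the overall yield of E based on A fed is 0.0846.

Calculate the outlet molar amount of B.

Yield of E: 1ξ₁ / 722.9 = 0.0846 → ξ₁ = 61.15 mol/min.
Conversion of A: 1ξ₁ + 2ξ₂ = 0.476 × 722.9 = 344.1 → ξ₂ = 141.5 mol/min.
Outlet amounts (n = n₀ + Σ ν·ξ):
  A: 722.9 − 1(61.15) − 2(141.5) = 378.8
  C: 994.1 − 1(61.15) − 3(141.5) = 508.6
  E: 0 + 1(61.15) = 61.15
  B: 0 + 1(141.5) = 141.5

141 mol/min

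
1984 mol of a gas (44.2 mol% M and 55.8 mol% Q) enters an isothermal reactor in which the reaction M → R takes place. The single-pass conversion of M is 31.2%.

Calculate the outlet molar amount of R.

274 mol

M reacted = 0.312 × 876.9 = 273.6 mol; ν_M = −1, so ξ = 273.6/1 = 273.6 mol.
Outlet amounts (n = n₀ + ν ξ):
  M: 876.9 − 1(273.6) = 603.3
  R: 0 + 1(273.6) = 273.6
  Q: 1107 (inert)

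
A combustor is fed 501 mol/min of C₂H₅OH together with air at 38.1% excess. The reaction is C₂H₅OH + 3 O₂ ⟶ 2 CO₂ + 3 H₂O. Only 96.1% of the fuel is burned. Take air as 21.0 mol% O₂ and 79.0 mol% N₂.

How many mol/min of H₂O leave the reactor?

Stoichiometric O₂ = 3 × 501 = 1503 mol/min; O₂ fed = 1503 × 1.381 = 2076 mol/min.
N₂ fed = 2076 × 79/21 = 7808 mol/min.
Fuel reacted = 0.961 × 501 → ξ = 481.5 mol/min.
Outlet (n = n₀ + ν ξ):
  C₂H₅OH: 501 − 1(481.5) = 19.54
  O₂: 2076 − 3(481.5) = 631.3
  N₂: 7808 (inert)
  CO₂: 0 + 2(481.5) = 962.9
  H₂O: 0 + 3(481.5) = 1444

1440 mol/min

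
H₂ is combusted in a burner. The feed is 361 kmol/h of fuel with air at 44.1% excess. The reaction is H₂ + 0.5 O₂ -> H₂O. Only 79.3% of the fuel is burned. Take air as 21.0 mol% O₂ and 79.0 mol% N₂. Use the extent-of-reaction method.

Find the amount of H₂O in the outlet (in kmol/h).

Stoichiometric O₂ = 0.5 × 361 = 180.5 kmol/h; O₂ fed = 180.5 × 1.441 = 260.1 kmol/h.
N₂ fed = 260.1 × 79/21 = 978.5 kmol/h.
Fuel reacted = 0.793 × 361 → ξ = 286.3 kmol/h.
Outlet (n = n₀ + ν ξ):
  H₂: 361 − 1(286.3) = 74.73
  O₂: 260.1 − 0.5(286.3) = 117
  N₂: 978.5 (inert)
  H₂O: 0 + 1(286.3) = 286.3

286 kmol/h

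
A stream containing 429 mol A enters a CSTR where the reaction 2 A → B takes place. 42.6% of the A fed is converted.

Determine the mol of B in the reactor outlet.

91.4 mol

A reacted = 0.426 × 429 = 182.8 mol; ν_A = −2, so ξ = 182.8/2 = 91.38 mol.
Outlet amounts (n = n₀ + ν ξ):
  A: 429 − 2(91.38) = 246.2
  B: 0 + 1(91.38) = 91.38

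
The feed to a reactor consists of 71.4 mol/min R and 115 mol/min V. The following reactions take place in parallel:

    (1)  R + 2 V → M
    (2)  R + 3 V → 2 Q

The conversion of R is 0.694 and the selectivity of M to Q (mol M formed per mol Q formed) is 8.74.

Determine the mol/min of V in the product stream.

13.2 mol/min

Conversion of R: R consumed = 0.694 × 71.4 = 49.55 mol/min = 1ξ₁ + 1ξ₂.
Selectivity: 1ξ₁ / (2ξ₂) = 8.74 → ξ₁ = 17.48 ξ₂.
Substitute: (1·17.48 + 1) ξ₂ = 49.55 → ξ₂ = 2.681 mol/min, ξ₁ = 46.87 mol/min.
Outlet amounts (n = n₀ + Σ ν·ξ):
  R: 71.4 − 1(46.87) − 1(2.681) = 21.85
  V: 115 − 2(46.87) − 3(2.681) = 13.22
  M: 0 + 1(46.87) = 46.87
  Q: 0 + 2(2.681) = 5.363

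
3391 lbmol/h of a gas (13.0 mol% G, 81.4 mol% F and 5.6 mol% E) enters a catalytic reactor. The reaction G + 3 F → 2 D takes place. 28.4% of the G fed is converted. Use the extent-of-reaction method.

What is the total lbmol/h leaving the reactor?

G reacted = 0.284 × 440.8 = 125.2 lbmol/h; ν_G = −1, so ξ = 125.2/1 = 125.2 lbmol/h.
Outlet amounts (n = n₀ + ν ξ):
  G: 440.8 − 1(125.2) = 315.6
  F: 2760 − 3(125.2) = 2385
  D: 0 + 2(125.2) = 250.4
  E: 189.9 (inert)
Total out = 315.6 + 2385 + 250.4 + 189.9 = 3141 lbmol/h.

3140 lbmol/h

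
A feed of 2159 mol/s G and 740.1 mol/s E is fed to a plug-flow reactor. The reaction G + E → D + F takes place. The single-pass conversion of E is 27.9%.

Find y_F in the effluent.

0.0712

E reacted = 0.279 × 740.1 = 206.5 mol/s; ν_E = −1, so ξ = 206.5/1 = 206.5 mol/s.
Outlet amounts (n = n₀ + ν ξ):
  G: 2159 − 1(206.5) = 1953
  E: 740.1 − 1(206.5) = 533.6
  D: 0 + 1(206.5) = 206.5
  F: 0 + 1(206.5) = 206.5
Total out = 2899 mol/s; y_F = 206.5 / 2899 = 0.07122.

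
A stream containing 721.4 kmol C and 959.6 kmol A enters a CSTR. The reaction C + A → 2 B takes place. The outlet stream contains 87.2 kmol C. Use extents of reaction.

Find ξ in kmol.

ξ = 634 kmol

For C: n = n₀ − 1ξ → 87.2 = 721.4 − 1ξ, giving ξ = 634.2 kmol.
Outlet amounts (n = n₀ + ν ξ):
  C: 721.4 − 1(634.2) = 87.2
  A: 959.6 − 1(634.2) = 325.4
  B: 0 + 2(634.2) = 1268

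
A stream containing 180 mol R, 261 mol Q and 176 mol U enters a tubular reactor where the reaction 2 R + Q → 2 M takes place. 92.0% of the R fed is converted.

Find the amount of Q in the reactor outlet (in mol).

R reacted = 0.92 × 180 = 165.6 mol; ν_R = −2, so ξ = 165.6/2 = 82.8 mol.
Outlet amounts (n = n₀ + ν ξ):
  R: 180 − 2(82.8) = 14.4
  Q: 261 − 1(82.8) = 178.2
  M: 0 + 2(82.8) = 165.6
  U: 176 (inert)

178 mol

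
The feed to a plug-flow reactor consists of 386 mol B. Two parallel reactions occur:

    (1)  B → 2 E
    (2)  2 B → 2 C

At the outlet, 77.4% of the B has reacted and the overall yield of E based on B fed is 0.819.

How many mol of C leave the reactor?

Yield of E: 2ξ₁ / 386 = 0.819 → ξ₁ = 158.1 mol.
Conversion of B: 1ξ₁ + 2ξ₂ = 0.774 × 386 = 298.8 → ξ₂ = 70.35 mol.
Outlet amounts (n = n₀ + Σ ν·ξ):
  B: 386 − 1(158.1) − 2(70.35) = 87.24
  E: 0 + 2(158.1) = 316.1
  C: 0 + 2(70.35) = 140.7

141 mol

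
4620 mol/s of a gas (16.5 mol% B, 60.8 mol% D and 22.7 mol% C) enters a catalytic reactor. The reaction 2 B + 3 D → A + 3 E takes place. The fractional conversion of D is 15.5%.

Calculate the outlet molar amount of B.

D reacted = 0.155 × 2809 = 435.4 mol/s; ν_D = −3, so ξ = 435.4/3 = 145.1 mol/s.
Outlet amounts (n = n₀ + ν ξ):
  B: 762.3 − 2(145.1) = 472
  D: 2809 − 3(145.1) = 2374
  A: 0 + 1(145.1) = 145.1
  E: 0 + 3(145.1) = 435.4
  C: 1049 (inert)

472 mol/s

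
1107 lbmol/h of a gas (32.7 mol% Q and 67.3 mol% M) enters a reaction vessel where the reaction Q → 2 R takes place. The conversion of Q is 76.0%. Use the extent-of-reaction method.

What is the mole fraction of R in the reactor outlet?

Q reacted = 0.76 × 362 = 275.1 lbmol/h; ν_Q = −1, so ξ = 275.1/1 = 275.1 lbmol/h.
Outlet amounts (n = n₀ + ν ξ):
  Q: 362 − 1(275.1) = 86.88
  R: 0 + 2(275.1) = 550.2
  M: 745 (inert)
Total out = 1382 lbmol/h; y_R = 550.2 / 1382 = 0.3981.

0.398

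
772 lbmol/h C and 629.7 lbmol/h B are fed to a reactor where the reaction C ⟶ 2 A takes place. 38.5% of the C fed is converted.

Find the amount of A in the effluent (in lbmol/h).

594 lbmol/h

C reacted = 0.385 × 772 = 297.2 lbmol/h; ν_C = −1, so ξ = 297.2/1 = 297.2 lbmol/h.
Outlet amounts (n = n₀ + ν ξ):
  C: 772 − 1(297.2) = 474.8
  A: 0 + 2(297.2) = 594.4
  B: 629.7 (inert)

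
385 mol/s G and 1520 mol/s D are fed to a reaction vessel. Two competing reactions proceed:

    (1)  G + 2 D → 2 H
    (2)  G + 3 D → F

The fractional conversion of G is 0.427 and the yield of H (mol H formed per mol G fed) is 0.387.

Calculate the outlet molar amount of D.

Yield of H: 2ξ₁ / 385 = 0.387 → ξ₁ = 74.5 mol/s.
Conversion of G: 1ξ₁ + 1ξ₂ = 0.427 × 385 = 164.4 → ξ₂ = 89.9 mol/s.
Outlet amounts (n = n₀ + Σ ν·ξ):
  G: 385 − 1(74.5) − 1(89.9) = 220.6
  D: 1520 − 2(74.5) − 3(89.9) = 1101
  H: 0 + 2(74.5) = 149
  F: 0 + 1(89.9) = 89.9

1100 mol/s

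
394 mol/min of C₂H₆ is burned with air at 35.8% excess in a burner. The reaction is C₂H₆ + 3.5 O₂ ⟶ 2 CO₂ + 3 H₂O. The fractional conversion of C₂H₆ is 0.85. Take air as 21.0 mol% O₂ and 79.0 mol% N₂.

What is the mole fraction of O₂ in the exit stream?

Stoichiometric O₂ = 3.5 × 394 = 1379 mol/min; O₂ fed = 1379 × 1.358 = 1873 mol/min.
N₂ fed = 1873 × 79/21 = 7045 mol/min.
Fuel reacted = 0.85 × 394 → ξ = 334.9 mol/min.
Outlet (n = n₀ + ν ξ):
  C₂H₆: 394 − 1(334.9) = 59.1
  O₂: 1873 − 3.5(334.9) = 700.5
  N₂: 7045 (inert)
  CO₂: 0 + 2(334.9) = 669.8
  H₂O: 0 + 3(334.9) = 1005
Total out = 9479 mol/min; y_O₂ = 700.5 / 9479 = 0.0739.

0.0739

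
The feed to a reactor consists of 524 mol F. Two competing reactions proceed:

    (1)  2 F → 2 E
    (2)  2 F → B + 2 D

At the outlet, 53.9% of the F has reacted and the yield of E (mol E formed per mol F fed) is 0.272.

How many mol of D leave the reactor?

Yield of E: 2ξ₁ / 524 = 0.272 → ξ₁ = 71.26 mol.
Conversion of F: 2ξ₁ + 2ξ₂ = 0.539 × 524 = 282.4 → ξ₂ = 69.95 mol.
Outlet amounts (n = n₀ + Σ ν·ξ):
  F: 524 − 2(71.26) − 2(69.95) = 241.6
  E: 0 + 2(71.26) = 142.5
  B: 0 + 1(69.95) = 69.95
  D: 0 + 2(69.95) = 139.9

140 mol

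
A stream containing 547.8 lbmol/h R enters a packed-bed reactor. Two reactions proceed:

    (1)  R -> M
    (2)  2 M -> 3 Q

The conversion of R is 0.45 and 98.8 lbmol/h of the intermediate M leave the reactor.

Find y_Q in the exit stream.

Conversion of R: R consumed = 1ξ₁ = 0.45 × 547.8 → ξ₁ = 246.5 lbmol/h.
M balance: n_M = 0 + 1ξ₁ − 2ξ₂ = 98.8 → ξ₂ = (1·246.5 − 98.8)/2 = 73.85 lbmol/h.
Outlet amounts (n = n₀ + Σ ν·ξ):
  R: 547.8 − 1(246.5) = 301.3
  M: 0 + 1(246.5) − 2(73.85) = 98.8
  Q: 0 + 3(73.85) = 221.6
Total out = 621.7 lbmol/h; y_Q = 221.6 / 621.7 = 0.3564.

0.356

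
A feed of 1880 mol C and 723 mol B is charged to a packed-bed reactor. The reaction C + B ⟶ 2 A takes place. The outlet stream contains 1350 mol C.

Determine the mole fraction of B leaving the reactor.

For C: n = n₀ − 1ξ → 1350 = 1880 − 1ξ, giving ξ = 530 mol.
Outlet amounts (n = n₀ + ν ξ):
  C: 1880 − 1(530) = 1350
  B: 723 − 1(530) = 193
  A: 0 + 2(530) = 1060
Total out = 2603 mol; y_B = 193 / 2603 = 0.07415.

0.0741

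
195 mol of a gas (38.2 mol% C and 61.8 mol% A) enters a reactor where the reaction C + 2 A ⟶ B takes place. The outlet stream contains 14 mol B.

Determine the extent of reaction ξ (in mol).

For B: n = n₀ + 1ξ → 14 = 0 + 1ξ, giving ξ = 14 mol.
Outlet amounts (n = n₀ + ν ξ):
  C: 74.49 − 1(14) = 60.49
  A: 120.5 − 2(14) = 92.51
  B: 0 + 1(14) = 14

ξ = 14 mol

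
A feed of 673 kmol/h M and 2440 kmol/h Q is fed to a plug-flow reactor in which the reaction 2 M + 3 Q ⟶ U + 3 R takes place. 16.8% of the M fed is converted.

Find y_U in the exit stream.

M reacted = 0.168 × 673 = 113.1 kmol/h; ν_M = −2, so ξ = 113.1/2 = 56.53 kmol/h.
Outlet amounts (n = n₀ + ν ξ):
  M: 673 − 2(56.53) = 559.9
  Q: 2440 − 3(56.53) = 2270
  U: 0 + 1(56.53) = 56.53
  R: 0 + 3(56.53) = 169.6
Total out = 3056 kmol/h; y_U = 56.53 / 3056 = 0.0185.

0.0185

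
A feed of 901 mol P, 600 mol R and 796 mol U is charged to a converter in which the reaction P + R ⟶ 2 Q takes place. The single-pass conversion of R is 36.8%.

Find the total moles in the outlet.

R reacted = 0.368 × 600 = 220.8 mol; ν_R = −1, so ξ = 220.8/1 = 220.8 mol.
Outlet amounts (n = n₀ + ν ξ):
  P: 901 − 1(220.8) = 680.2
  R: 600 − 1(220.8) = 379.2
  Q: 0 + 2(220.8) = 441.6
  U: 796 (inert)
Total out = 680.2 + 379.2 + 441.6 + 796 = 2297 mol.

2300 mol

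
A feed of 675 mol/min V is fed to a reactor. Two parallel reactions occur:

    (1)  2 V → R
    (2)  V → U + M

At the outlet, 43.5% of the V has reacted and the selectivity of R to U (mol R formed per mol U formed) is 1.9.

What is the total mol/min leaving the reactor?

Conversion of V: V consumed = 0.435 × 675 = 293.6 mol/min = 2ξ₁ + 1ξ₂.
Selectivity: 1ξ₁ / (1ξ₂) = 1.9 → ξ₁ = 1.9 ξ₂.
Substitute: (2·1.9 + 1) ξ₂ = 293.6 → ξ₂ = 61.17 mol/min, ξ₁ = 116.2 mol/min.
Outlet amounts (n = n₀ + Σ ν·ξ):
  V: 675 − 2(116.2) − 1(61.17) = 381.4
  R: 0 + 1(116.2) = 116.2
  U: 0 + 1(61.17) = 61.17
  M: 0 + 1(61.17) = 61.17
Total out = 381.4 + 116.2 + 61.17 + 61.17 = 619.9 mol/min.

620 mol/min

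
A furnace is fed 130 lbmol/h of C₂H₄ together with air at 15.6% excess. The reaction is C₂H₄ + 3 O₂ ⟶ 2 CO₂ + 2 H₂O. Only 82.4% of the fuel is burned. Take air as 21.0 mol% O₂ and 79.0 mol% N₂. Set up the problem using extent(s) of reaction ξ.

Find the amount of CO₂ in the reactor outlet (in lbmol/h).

Stoichiometric O₂ = 3 × 130 = 390 lbmol/h; O₂ fed = 390 × 1.156 = 450.8 lbmol/h.
N₂ fed = 450.8 × 79/21 = 1696 lbmol/h.
Fuel reacted = 0.824 × 130 → ξ = 107.1 lbmol/h.
Outlet (n = n₀ + ν ξ):
  C₂H₄: 130 − 1(107.1) = 22.88
  O₂: 450.8 − 3(107.1) = 129.5
  N₂: 1696 (inert)
  CO₂: 0 + 2(107.1) = 214.2
  H₂O: 0 + 2(107.1) = 214.2

214 lbmol/h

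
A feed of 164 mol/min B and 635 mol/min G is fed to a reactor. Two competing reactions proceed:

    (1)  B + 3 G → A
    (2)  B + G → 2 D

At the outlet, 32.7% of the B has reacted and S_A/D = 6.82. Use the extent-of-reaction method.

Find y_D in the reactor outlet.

0.0113

Conversion of B: B consumed = 0.327 × 164 = 53.63 mol/min = 1ξ₁ + 1ξ₂.
Selectivity: 1ξ₁ / (2ξ₂) = 6.82 → ξ₁ = 13.64 ξ₂.
Substitute: (1·13.64 + 1) ξ₂ = 53.63 → ξ₂ = 3.663 mol/min, ξ₁ = 49.96 mol/min.
Outlet amounts (n = n₀ + Σ ν·ξ):
  B: 164 − 1(49.96) − 1(3.663) = 110.4
  G: 635 − 3(49.96) − 1(3.663) = 481.4
  A: 0 + 1(49.96) = 49.96
  D: 0 + 2(3.663) = 7.326
Total out = 649.1 mol/min; y_D = 7.326 / 649.1 = 0.01129.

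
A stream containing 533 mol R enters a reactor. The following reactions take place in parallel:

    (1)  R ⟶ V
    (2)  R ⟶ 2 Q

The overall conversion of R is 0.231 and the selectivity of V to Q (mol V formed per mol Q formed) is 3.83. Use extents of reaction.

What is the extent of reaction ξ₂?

ξ₂ = 14.2 mol

Conversion of R: R consumed = 0.231 × 533 = 123.1 mol = 1ξ₁ + 1ξ₂.
Selectivity: 1ξ₁ / (2ξ₂) = 3.83 → ξ₁ = 7.66 ξ₂.
Substitute: (1·7.66 + 1) ξ₂ = 123.1 → ξ₂ = 14.22 mol, ξ₁ = 108.9 mol.
Outlet amounts (n = n₀ + Σ ν·ξ):
  R: 533 − 1(108.9) − 1(14.22) = 409.9
  V: 0 + 1(108.9) = 108.9
  Q: 0 + 2(14.22) = 28.43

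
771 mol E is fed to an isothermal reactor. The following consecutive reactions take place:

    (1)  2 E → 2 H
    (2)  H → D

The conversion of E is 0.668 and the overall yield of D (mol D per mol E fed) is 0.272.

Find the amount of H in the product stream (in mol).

Conversion of E: E consumed = 2ξ₁ = 0.668 × 771 → ξ₁ = 257.5 mol.
Yield of D: 1ξ₂ / 771 = 0.272 → ξ₂ = 209.7 mol.
Outlet amounts (n = n₀ + Σ ν·ξ):
  E: 771 − 2(257.5) = 256
  H: 0 + 2(257.5) − 1(209.7) = 305.3
  D: 0 + 1(209.7) = 209.7

305 mol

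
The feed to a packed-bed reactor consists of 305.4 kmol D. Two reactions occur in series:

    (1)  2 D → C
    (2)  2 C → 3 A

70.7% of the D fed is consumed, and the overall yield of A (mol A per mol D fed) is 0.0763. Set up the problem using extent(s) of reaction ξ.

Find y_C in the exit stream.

0.45

Conversion of D: D consumed = 2ξ₁ = 0.707 × 305.4 → ξ₁ = 108 kmol.
Yield of A: 3ξ₂ / 305.4 = 0.0763 → ξ₂ = 7.767 kmol.
Outlet amounts (n = n₀ + Σ ν·ξ):
  D: 305.4 − 2(108) = 89.48
  C: 0 + 1(108) − 2(7.767) = 92.42
  A: 0 + 3(7.767) = 23.3
Total out = 205.2 kmol; y_C = 92.42 / 205.2 = 0.4504.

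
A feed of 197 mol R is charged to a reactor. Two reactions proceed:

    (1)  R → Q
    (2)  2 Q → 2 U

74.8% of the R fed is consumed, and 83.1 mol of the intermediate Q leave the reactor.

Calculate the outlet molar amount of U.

64.3 mol

Conversion of R: R consumed = 1ξ₁ = 0.748 × 197 → ξ₁ = 147.4 mol.
Q balance: n_Q = 0 + 1ξ₁ − 2ξ₂ = 83.1 → ξ₂ = (1·147.4 − 83.1)/2 = 32.13 mol.
Outlet amounts (n = n₀ + Σ ν·ξ):
  R: 197 − 1(147.4) = 49.64
  Q: 0 + 1(147.4) − 2(32.13) = 83.1
  U: 0 + 2(32.13) = 64.26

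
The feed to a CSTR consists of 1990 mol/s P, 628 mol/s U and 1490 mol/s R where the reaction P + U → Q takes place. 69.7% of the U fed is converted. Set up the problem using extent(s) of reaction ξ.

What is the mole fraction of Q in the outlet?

U reacted = 0.697 × 628 = 437.7 mol/s; ν_U = −1, so ξ = 437.7/1 = 437.7 mol/s.
Outlet amounts (n = n₀ + ν ξ):
  P: 1990 − 1(437.7) = 1552
  U: 628 − 1(437.7) = 190.3
  Q: 0 + 1(437.7) = 437.7
  R: 1490 (inert)
Total out = 3670 mol/s; y_Q = 437.7 / 3670 = 0.1193.

0.119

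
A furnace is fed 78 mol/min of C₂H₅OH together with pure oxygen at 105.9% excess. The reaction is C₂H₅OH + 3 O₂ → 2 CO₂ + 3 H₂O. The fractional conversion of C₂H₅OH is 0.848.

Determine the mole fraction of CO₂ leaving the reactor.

Stoichiometric O₂ = 3 × 78 = 234 mol/min; O₂ fed = 234 × 2.059 = 481.8 mol/min.
Fuel reacted = 0.848 × 78 → ξ = 66.14 mol/min.
Outlet (n = n₀ + ν ξ):
  C₂H₅OH: 78 − 1(66.14) = 11.86
  O₂: 481.8 − 3(66.14) = 283.4
  CO₂: 0 + 2(66.14) = 132.3
  H₂O: 0 + 3(66.14) = 198.4
Total out = 626 mol/min; y_CO₂ = 132.3 / 626 = 0.2113.

0.211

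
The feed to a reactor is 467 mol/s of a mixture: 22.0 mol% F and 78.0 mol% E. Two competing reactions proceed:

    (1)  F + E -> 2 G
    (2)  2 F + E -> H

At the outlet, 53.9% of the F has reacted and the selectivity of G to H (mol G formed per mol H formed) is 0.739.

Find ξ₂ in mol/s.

Conversion of F: F consumed = 0.539 × 102.7 = 55.38 mol/s = 1ξ₁ + 2ξ₂.
Selectivity: 2ξ₁ / (1ξ₂) = 0.739 → ξ₁ = 0.3695 ξ₂.
Substitute: (1·0.3695 + 2) ξ₂ = 55.38 → ξ₂ = 23.37 mol/s, ξ₁ = 8.635 mol/s.
Outlet amounts (n = n₀ + Σ ν·ξ):
  F: 102.7 − 1(8.635) − 2(23.37) = 47.36
  E: 364.3 − 1(8.635) − 1(23.37) = 332.3
  G: 0 + 2(8.635) = 17.27
  H: 0 + 1(23.37) = 23.37

ξ₂ = 23.4 mol/s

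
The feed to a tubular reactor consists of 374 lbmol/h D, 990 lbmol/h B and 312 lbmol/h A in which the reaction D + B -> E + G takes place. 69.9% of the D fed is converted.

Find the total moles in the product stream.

D reacted = 0.699 × 374 = 261.4 lbmol/h; ν_D = −1, so ξ = 261.4/1 = 261.4 lbmol/h.
Outlet amounts (n = n₀ + ν ξ):
  D: 374 − 1(261.4) = 112.6
  B: 990 − 1(261.4) = 728.6
  E: 0 + 1(261.4) = 261.4
  G: 0 + 1(261.4) = 261.4
  A: 312 (inert)
Total out = 112.6 + 728.6 + 261.4 + 261.4 + 312 = 1676 lbmol/h.

1680 lbmol/h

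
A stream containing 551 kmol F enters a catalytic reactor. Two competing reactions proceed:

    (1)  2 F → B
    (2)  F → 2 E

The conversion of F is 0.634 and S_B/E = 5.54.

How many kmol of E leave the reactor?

30.2 kmol

Conversion of F: F consumed = 0.634 × 551 = 349.3 kmol = 2ξ₁ + 1ξ₂.
Selectivity: 1ξ₁ / (2ξ₂) = 5.54 → ξ₁ = 11.08 ξ₂.
Substitute: (2·11.08 + 1) ξ₂ = 349.3 → ξ₂ = 15.08 kmol, ξ₁ = 167.1 kmol.
Outlet amounts (n = n₀ + Σ ν·ξ):
  F: 551 − 2(167.1) − 1(15.08) = 201.7
  B: 0 + 1(167.1) = 167.1
  E: 0 + 2(15.08) = 30.17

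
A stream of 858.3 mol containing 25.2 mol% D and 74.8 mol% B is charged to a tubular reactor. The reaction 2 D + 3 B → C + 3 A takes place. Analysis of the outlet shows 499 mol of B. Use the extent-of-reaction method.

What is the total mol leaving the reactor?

For B: n = n₀ − 3ξ → 499 = 642 − 3ξ, giving ξ = 47.67 mol.
Outlet amounts (n = n₀ + ν ξ):
  D: 216.3 − 2(47.67) = 121
  B: 642 − 3(47.67) = 499
  C: 0 + 1(47.67) = 47.67
  A: 0 + 3(47.67) = 143
Total out = 121 + 499 + 47.67 + 143 = 810.6 mol.

811 mol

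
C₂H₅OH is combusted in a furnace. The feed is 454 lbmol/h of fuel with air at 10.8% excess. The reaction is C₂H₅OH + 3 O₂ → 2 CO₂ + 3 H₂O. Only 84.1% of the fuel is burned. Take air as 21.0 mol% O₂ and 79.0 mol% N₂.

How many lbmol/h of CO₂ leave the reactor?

Stoichiometric O₂ = 3 × 454 = 1362 lbmol/h; O₂ fed = 1362 × 1.108 = 1509 lbmol/h.
N₂ fed = 1509 × 79/21 = 5677 lbmol/h.
Fuel reacted = 0.841 × 454 → ξ = 381.8 lbmol/h.
Outlet (n = n₀ + ν ξ):
  C₂H₅OH: 454 − 1(381.8) = 72.19
  O₂: 1509 − 3(381.8) = 363.7
  N₂: 5677 (inert)
  CO₂: 0 + 2(381.8) = 763.6
  H₂O: 0 + 3(381.8) = 1145

764 lbmol/h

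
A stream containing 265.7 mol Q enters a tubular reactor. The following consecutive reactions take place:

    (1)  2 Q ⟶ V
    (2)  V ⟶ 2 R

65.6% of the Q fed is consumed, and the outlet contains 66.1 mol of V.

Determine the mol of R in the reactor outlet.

42.1 mol

Conversion of Q: Q consumed = 2ξ₁ = 0.656 × 265.7 → ξ₁ = 87.15 mol.
V balance: n_V = 0 + 1ξ₁ − 1ξ₂ = 66.1 → ξ₂ = (1·87.15 − 66.1)/1 = 21.05 mol.
Outlet amounts (n = n₀ + Σ ν·ξ):
  Q: 265.7 − 2(87.15) = 91.4
  V: 0 + 1(87.15) − 1(21.05) = 66.1
  R: 0 + 2(21.05) = 42.1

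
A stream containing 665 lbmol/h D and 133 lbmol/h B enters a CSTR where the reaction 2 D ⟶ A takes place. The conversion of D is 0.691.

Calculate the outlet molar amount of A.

230 lbmol/h

D reacted = 0.691 × 665 = 459.5 lbmol/h; ν_D = −2, so ξ = 459.5/2 = 229.8 lbmol/h.
Outlet amounts (n = n₀ + ν ξ):
  D: 665 − 2(229.8) = 205.5
  A: 0 + 1(229.8) = 229.8
  B: 133 (inert)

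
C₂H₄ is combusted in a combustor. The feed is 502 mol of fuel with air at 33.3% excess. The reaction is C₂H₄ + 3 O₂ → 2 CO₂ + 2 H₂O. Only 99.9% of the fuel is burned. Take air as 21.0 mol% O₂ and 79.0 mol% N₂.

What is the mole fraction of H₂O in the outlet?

Stoichiometric O₂ = 3 × 502 = 1506 mol; O₂ fed = 1506 × 1.333 = 2007 mol.
N₂ fed = 2007 × 79/21 = 7552 mol.
Fuel reacted = 0.999 × 502 → ξ = 501.5 mol.
Outlet (n = n₀ + ν ξ):
  C₂H₄: 502 − 1(501.5) = 0.502
  O₂: 2007 − 3(501.5) = 503
  N₂: 7552 (inert)
  CO₂: 0 + 2(501.5) = 1003
  H₂O: 0 + 2(501.5) = 1003
Total out = 10060 mol; y_H₂O = 1003 / 10060 = 0.09969.

0.0997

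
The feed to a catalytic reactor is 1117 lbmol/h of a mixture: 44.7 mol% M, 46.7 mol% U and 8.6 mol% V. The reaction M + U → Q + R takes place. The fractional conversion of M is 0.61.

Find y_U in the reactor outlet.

M reacted = 0.61 × 499.3 = 304.6 lbmol/h; ν_M = −1, so ξ = 304.6/1 = 304.6 lbmol/h.
Outlet amounts (n = n₀ + ν ξ):
  M: 499.3 − 1(304.6) = 194.7
  U: 521.6 − 1(304.6) = 217.1
  Q: 0 + 1(304.6) = 304.6
  R: 0 + 1(304.6) = 304.6
  V: 96.06 (inert)
Total out = 1117 lbmol/h; y_U = 217.1 / 1117 = 0.1943.

0.194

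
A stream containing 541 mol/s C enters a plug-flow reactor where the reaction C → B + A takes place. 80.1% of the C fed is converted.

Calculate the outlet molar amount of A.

433 mol/s

C reacted = 0.801 × 541 = 433.3 mol/s; ν_C = −1, so ξ = 433.3/1 = 433.3 mol/s.
Outlet amounts (n = n₀ + ν ξ):
  C: 541 − 1(433.3) = 107.7
  B: 0 + 1(433.3) = 433.3
  A: 0 + 1(433.3) = 433.3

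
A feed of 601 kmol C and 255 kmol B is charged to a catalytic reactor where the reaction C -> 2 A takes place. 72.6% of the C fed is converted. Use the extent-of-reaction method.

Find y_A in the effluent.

C reacted = 0.726 × 601 = 436.3 kmol; ν_C = −1, so ξ = 436.3/1 = 436.3 kmol.
Outlet amounts (n = n₀ + ν ξ):
  C: 601 − 1(436.3) = 164.7
  A: 0 + 2(436.3) = 872.7
  B: 255 (inert)
Total out = 1292 kmol; y_A = 872.7 / 1292 = 0.6753.

0.675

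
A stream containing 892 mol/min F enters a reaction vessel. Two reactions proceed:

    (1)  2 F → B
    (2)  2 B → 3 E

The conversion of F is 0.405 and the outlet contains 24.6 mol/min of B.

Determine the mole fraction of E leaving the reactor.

Conversion of F: F consumed = 2ξ₁ = 0.405 × 892 → ξ₁ = 180.6 mol/min.
B balance: n_B = 0 + 1ξ₁ − 2ξ₂ = 24.6 → ξ₂ = (1·180.6 − 24.6)/2 = 78.02 mol/min.
Outlet amounts (n = n₀ + Σ ν·ξ):
  F: 892 − 2(180.6) = 530.7
  B: 0 + 1(180.6) − 2(78.02) = 24.6
  E: 0 + 3(78.02) = 234
Total out = 789.4 mol/min; y_E = 234 / 789.4 = 0.2965.

0.296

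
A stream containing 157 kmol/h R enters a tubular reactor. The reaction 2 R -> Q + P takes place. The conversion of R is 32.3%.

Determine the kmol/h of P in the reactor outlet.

25.4 kmol/h

R reacted = 0.323 × 157 = 50.71 kmol/h; ν_R = −2, so ξ = 50.71/2 = 25.36 kmol/h.
Outlet amounts (n = n₀ + ν ξ):
  R: 157 − 2(25.36) = 106.3
  Q: 0 + 1(25.36) = 25.36
  P: 0 + 1(25.36) = 25.36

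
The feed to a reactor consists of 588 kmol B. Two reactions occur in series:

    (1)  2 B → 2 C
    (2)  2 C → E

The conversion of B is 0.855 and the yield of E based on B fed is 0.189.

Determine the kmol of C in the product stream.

280 kmol

Conversion of B: B consumed = 2ξ₁ = 0.855 × 588 → ξ₁ = 251.4 kmol.
Yield of E: 1ξ₂ / 588 = 0.189 → ξ₂ = 111.1 kmol.
Outlet amounts (n = n₀ + Σ ν·ξ):
  B: 588 − 2(251.4) = 85.26
  C: 0 + 2(251.4) − 2(111.1) = 280.5
  E: 0 + 1(111.1) = 111.1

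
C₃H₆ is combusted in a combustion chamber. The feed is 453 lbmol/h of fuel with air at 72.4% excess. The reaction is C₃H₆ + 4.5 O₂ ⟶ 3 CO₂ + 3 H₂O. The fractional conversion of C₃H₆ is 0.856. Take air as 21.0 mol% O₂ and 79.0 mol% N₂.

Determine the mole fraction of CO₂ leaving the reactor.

Stoichiometric O₂ = 4.5 × 453 = 2038 lbmol/h; O₂ fed = 2038 × 1.724 = 3514 lbmol/h.
N₂ fed = 3514 × 79/21 = 13220 lbmol/h.
Fuel reacted = 0.856 × 453 → ξ = 387.8 lbmol/h.
Outlet (n = n₀ + ν ξ):
  C₃H₆: 453 − 1(387.8) = 65.23
  O₂: 3514 − 4.5(387.8) = 1769
  N₂: 13220 (inert)
  CO₂: 0 + 3(387.8) = 1163
  H₂O: 0 + 3(387.8) = 1163
Total out = 17380 lbmol/h; y_CO₂ = 1163 / 17380 = 0.06693.

0.0669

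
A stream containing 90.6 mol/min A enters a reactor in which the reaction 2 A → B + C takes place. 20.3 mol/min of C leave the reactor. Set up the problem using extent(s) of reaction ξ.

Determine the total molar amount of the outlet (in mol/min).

90.6 mol/min

For C: n = n₀ + 1ξ → 20.3 = 0 + 1ξ, giving ξ = 20.3 mol/min.
Outlet amounts (n = n₀ + ν ξ):
  A: 90.6 − 2(20.3) = 50
  B: 0 + 1(20.3) = 20.3
  C: 0 + 1(20.3) = 20.3
Total out = 50 + 20.3 + 20.3 = 90.6 mol/min.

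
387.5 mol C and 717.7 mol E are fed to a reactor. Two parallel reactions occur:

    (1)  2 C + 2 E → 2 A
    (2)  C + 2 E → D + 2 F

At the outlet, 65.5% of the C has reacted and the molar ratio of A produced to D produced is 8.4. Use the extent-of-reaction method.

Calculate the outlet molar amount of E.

437 mol

Conversion of C: C consumed = 0.655 × 387.5 = 253.8 mol = 2ξ₁ + 1ξ₂.
Selectivity: 2ξ₁ / (1ξ₂) = 8.4 → ξ₁ = 4.2 ξ₂.
Substitute: (2·4.2 + 1) ξ₂ = 253.8 → ξ₂ = 27 mol, ξ₁ = 113.4 mol.
Outlet amounts (n = n₀ + Σ ν·ξ):
  C: 387.5 − 2(113.4) − 1(27) = 133.7
  E: 717.7 − 2(113.4) − 2(27) = 436.9
  A: 0 + 2(113.4) = 226.8
  D: 0 + 1(27) = 27
  F: 0 + 2(27) = 54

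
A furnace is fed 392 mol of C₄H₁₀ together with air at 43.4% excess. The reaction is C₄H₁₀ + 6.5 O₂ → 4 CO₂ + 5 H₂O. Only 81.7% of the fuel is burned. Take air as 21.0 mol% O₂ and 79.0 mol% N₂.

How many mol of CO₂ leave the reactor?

Stoichiometric O₂ = 6.5 × 392 = 2548 mol; O₂ fed = 2548 × 1.434 = 3654 mol.
N₂ fed = 3654 × 79/21 = 13750 mol.
Fuel reacted = 0.817 × 392 → ξ = 320.3 mol.
Outlet (n = n₀ + ν ξ):
  C₄H₁₀: 392 − 1(320.3) = 71.74
  O₂: 3654 − 6.5(320.3) = 1572
  N₂: 13750 (inert)
  CO₂: 0 + 4(320.3) = 1281
  H₂O: 0 + 5(320.3) = 1601

1280 mol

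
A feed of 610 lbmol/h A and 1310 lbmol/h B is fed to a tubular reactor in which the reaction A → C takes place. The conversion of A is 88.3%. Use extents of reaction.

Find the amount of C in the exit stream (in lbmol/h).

A reacted = 0.883 × 610 = 538.6 lbmol/h; ν_A = −1, so ξ = 538.6/1 = 538.6 lbmol/h.
Outlet amounts (n = n₀ + ν ξ):
  A: 610 − 1(538.6) = 71.37
  C: 0 + 1(538.6) = 538.6
  B: 1310 (inert)

539 lbmol/h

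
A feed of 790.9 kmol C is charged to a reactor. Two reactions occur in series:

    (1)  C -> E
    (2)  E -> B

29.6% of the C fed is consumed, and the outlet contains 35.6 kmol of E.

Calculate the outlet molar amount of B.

Conversion of C: C consumed = 1ξ₁ = 0.296 × 790.9 → ξ₁ = 234.1 kmol.
E balance: n_E = 0 + 1ξ₁ − 1ξ₂ = 35.6 → ξ₂ = (1·234.1 − 35.6)/1 = 198.5 kmol.
Outlet amounts (n = n₀ + Σ ν·ξ):
  C: 790.9 − 1(234.1) = 556.8
  E: 0 + 1(234.1) − 1(198.5) = 35.6
  B: 0 + 1(198.5) = 198.5

199 kmol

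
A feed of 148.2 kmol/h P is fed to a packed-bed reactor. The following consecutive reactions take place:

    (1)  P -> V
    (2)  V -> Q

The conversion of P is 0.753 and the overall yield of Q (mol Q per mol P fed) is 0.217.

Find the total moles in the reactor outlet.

Conversion of P: P consumed = 1ξ₁ = 0.753 × 148.2 → ξ₁ = 111.6 kmol/h.
Yield of Q: 1ξ₂ / 148.2 = 0.217 → ξ₂ = 32.16 kmol/h.
Outlet amounts (n = n₀ + Σ ν·ξ):
  P: 148.2 − 1(111.6) = 36.61
  V: 0 + 1(111.6) − 1(32.16) = 79.44
  Q: 0 + 1(32.16) = 32.16
Total out = 36.61 + 79.44 + 32.16 = 148.2 kmol/h.

148 kmol/h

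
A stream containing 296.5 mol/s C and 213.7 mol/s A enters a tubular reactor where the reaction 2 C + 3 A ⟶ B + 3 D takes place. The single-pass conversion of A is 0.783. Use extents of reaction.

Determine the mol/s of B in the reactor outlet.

A reacted = 0.783 × 213.7 = 167.3 mol/s; ν_A = −3, so ξ = 167.3/3 = 55.78 mol/s.
Outlet amounts (n = n₀ + ν ξ):
  C: 296.5 − 2(55.78) = 184.9
  A: 213.7 − 3(55.78) = 46.37
  B: 0 + 1(55.78) = 55.78
  D: 0 + 3(55.78) = 167.3

55.8 mol/s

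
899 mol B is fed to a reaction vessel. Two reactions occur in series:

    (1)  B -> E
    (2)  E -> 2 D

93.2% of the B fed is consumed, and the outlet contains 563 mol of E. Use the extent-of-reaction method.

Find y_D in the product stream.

0.468

Conversion of B: B consumed = 1ξ₁ = 0.932 × 899 → ξ₁ = 837.9 mol.
E balance: n_E = 0 + 1ξ₁ − 1ξ₂ = 563 → ξ₂ = (1·837.9 − 563)/1 = 274.9 mol.
Outlet amounts (n = n₀ + Σ ν·ξ):
  B: 899 − 1(837.9) = 61.13
  E: 0 + 1(837.9) − 1(274.9) = 563
  D: 0 + 2(274.9) = 549.7
Total out = 1174 mol; y_D = 549.7 / 1174 = 0.4683.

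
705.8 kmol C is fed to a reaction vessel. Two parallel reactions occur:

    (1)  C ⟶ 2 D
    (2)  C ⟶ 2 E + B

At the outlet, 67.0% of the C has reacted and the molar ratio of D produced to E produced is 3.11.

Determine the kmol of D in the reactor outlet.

716 kmol

Conversion of C: C consumed = 0.67 × 705.8 = 472.9 kmol = 1ξ₁ + 1ξ₂.
Selectivity: 2ξ₁ / (2ξ₂) = 3.11 → ξ₁ = 3.11 ξ₂.
Substitute: (1·3.11 + 1) ξ₂ = 472.9 → ξ₂ = 115.1 kmol, ξ₁ = 357.8 kmol.
Outlet amounts (n = n₀ + Σ ν·ξ):
  C: 705.8 − 1(357.8) − 1(115.1) = 232.9
  D: 0 + 2(357.8) = 715.7
  E: 0 + 2(115.1) = 230.1
  B: 0 + 1(115.1) = 115.1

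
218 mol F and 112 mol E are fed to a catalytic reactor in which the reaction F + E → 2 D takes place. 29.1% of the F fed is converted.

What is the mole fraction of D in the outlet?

F reacted = 0.291 × 218 = 63.44 mol; ν_F = −1, so ξ = 63.44/1 = 63.44 mol.
Outlet amounts (n = n₀ + ν ξ):
  F: 218 − 1(63.44) = 154.6
  E: 112 − 1(63.44) = 48.56
  D: 0 + 2(63.44) = 126.9
Total out = 330 mol; y_D = 126.9 / 330 = 0.3845.

0.384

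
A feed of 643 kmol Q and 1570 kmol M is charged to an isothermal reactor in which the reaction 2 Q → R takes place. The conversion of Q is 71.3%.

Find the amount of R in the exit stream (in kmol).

Q reacted = 0.713 × 643 = 458.5 kmol; ν_Q = −2, so ξ = 458.5/2 = 229.2 kmol.
Outlet amounts (n = n₀ + ν ξ):
  Q: 643 − 2(229.2) = 184.5
  R: 0 + 1(229.2) = 229.2
  M: 1570 (inert)

229 kmol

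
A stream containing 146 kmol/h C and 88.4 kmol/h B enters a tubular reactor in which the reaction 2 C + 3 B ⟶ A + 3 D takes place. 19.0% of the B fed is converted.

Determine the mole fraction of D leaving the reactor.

B reacted = 0.19 × 88.4 = 16.8 kmol/h; ν_B = −3, so ξ = 16.8/3 = 5.599 kmol/h.
Outlet amounts (n = n₀ + ν ξ):
  C: 146 − 2(5.599) = 134.8
  B: 88.4 − 3(5.599) = 71.6
  A: 0 + 1(5.599) = 5.599
  D: 0 + 3(5.599) = 16.8
Total out = 228.8 kmol/h; y_D = 16.8 / 228.8 = 0.07341.

0.0734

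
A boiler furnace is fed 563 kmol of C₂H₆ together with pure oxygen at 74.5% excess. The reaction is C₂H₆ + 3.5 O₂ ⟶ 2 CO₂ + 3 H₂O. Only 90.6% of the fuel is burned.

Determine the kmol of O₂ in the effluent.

Stoichiometric O₂ = 3.5 × 563 = 1970 kmol; O₂ fed = 1970 × 1.745 = 3439 kmol.
Fuel reacted = 0.906 × 563 → ξ = 510.1 kmol.
Outlet (n = n₀ + ν ξ):
  C₂H₆: 563 − 1(510.1) = 52.92
  O₂: 3439 − 3.5(510.1) = 1653
  CO₂: 0 + 2(510.1) = 1020
  H₂O: 0 + 3(510.1) = 1530

1650 kmol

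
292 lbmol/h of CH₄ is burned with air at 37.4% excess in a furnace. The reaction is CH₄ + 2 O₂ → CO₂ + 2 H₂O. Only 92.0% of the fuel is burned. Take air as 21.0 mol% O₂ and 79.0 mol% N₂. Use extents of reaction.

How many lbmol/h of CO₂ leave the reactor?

Stoichiometric O₂ = 2 × 292 = 584 lbmol/h; O₂ fed = 584 × 1.374 = 802.4 lbmol/h.
N₂ fed = 802.4 × 79/21 = 3019 lbmol/h.
Fuel reacted = 0.92 × 292 → ξ = 268.6 lbmol/h.
Outlet (n = n₀ + ν ξ):
  CH₄: 292 − 1(268.6) = 23.36
  O₂: 802.4 − 2(268.6) = 265.1
  N₂: 3019 (inert)
  CO₂: 0 + 1(268.6) = 268.6
  H₂O: 0 + 2(268.6) = 537.3

269 lbmol/h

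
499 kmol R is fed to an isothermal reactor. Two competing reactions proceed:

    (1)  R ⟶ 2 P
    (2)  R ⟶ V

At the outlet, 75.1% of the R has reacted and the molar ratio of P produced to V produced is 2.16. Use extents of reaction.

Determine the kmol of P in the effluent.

389 kmol

Conversion of R: R consumed = 0.751 × 499 = 374.7 kmol = 1ξ₁ + 1ξ₂.
Selectivity: 2ξ₁ / (1ξ₂) = 2.16 → ξ₁ = 1.08 ξ₂.
Substitute: (1·1.08 + 1) ξ₂ = 374.7 → ξ₂ = 180.2 kmol, ξ₁ = 194.6 kmol.
Outlet amounts (n = n₀ + Σ ν·ξ):
  R: 499 − 1(194.6) − 1(180.2) = 124.3
  P: 0 + 2(194.6) = 389.2
  V: 0 + 1(180.2) = 180.2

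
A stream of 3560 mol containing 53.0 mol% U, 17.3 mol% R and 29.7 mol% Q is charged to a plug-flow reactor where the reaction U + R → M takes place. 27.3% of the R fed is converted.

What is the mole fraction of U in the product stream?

0.507

R reacted = 0.273 × 615.9 = 168.1 mol; ν_R = −1, so ξ = 168.1/1 = 168.1 mol.
Outlet amounts (n = n₀ + ν ξ):
  U: 1887 − 1(168.1) = 1719
  R: 615.9 − 1(168.1) = 447.7
  M: 0 + 1(168.1) = 168.1
  Q: 1057 (inert)
Total out = 3392 mol; y_U = 1719 / 3392 = 0.5067.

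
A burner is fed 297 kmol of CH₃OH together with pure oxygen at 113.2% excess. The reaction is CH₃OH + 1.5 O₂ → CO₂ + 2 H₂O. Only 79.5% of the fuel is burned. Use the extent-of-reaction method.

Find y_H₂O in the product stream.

Stoichiometric O₂ = 1.5 × 297 = 445.5 kmol; O₂ fed = 445.5 × 2.132 = 949.8 kmol.
Fuel reacted = 0.795 × 297 → ξ = 236.1 kmol.
Outlet (n = n₀ + ν ξ):
  CH₃OH: 297 − 1(236.1) = 60.88
  O₂: 949.8 − 1.5(236.1) = 595.6
  CO₂: 0 + 1(236.1) = 236.1
  H₂O: 0 + 2(236.1) = 472.2
Total out = 1365 kmol; y_H₂O = 472.2 / 1365 = 0.346.

0.346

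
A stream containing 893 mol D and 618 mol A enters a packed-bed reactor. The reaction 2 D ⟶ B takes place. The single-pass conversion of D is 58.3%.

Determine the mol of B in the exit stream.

260 mol

D reacted = 0.583 × 893 = 520.6 mol; ν_D = −2, so ξ = 520.6/2 = 260.3 mol.
Outlet amounts (n = n₀ + ν ξ):
  D: 893 − 2(260.3) = 372.4
  B: 0 + 1(260.3) = 260.3
  A: 618 (inert)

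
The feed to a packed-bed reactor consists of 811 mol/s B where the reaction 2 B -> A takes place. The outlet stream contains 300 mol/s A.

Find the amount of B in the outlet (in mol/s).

211 mol/s

For A: n = n₀ + 1ξ → 300 = 0 + 1ξ, giving ξ = 300 mol/s.
Outlet amounts (n = n₀ + ν ξ):
  B: 811 − 2(300) = 211
  A: 0 + 1(300) = 300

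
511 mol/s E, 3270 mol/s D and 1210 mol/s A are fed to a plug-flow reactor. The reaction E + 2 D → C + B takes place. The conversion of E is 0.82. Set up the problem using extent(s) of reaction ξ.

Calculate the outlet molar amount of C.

E reacted = 0.82 × 511 = 419 mol/s; ν_E = −1, so ξ = 419/1 = 419 mol/s.
Outlet amounts (n = n₀ + ν ξ):
  E: 511 − 1(419) = 91.98
  D: 3270 − 2(419) = 2432
  C: 0 + 1(419) = 419
  B: 0 + 1(419) = 419
  A: 1210 (inert)

419 mol/s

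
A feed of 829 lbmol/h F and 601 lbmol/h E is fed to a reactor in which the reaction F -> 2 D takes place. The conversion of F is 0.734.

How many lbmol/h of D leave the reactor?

1220 lbmol/h

F reacted = 0.734 × 829 = 608.5 lbmol/h; ν_F = −1, so ξ = 608.5/1 = 608.5 lbmol/h.
Outlet amounts (n = n₀ + ν ξ):
  F: 829 − 1(608.5) = 220.5
  D: 0 + 2(608.5) = 1217
  E: 601 (inert)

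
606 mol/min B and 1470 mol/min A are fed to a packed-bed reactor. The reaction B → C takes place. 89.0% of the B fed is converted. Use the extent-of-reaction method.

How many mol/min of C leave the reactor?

B reacted = 0.89 × 606 = 539.3 mol/min; ν_B = −1, so ξ = 539.3/1 = 539.3 mol/min.
Outlet amounts (n = n₀ + ν ξ):
  B: 606 − 1(539.3) = 66.66
  C: 0 + 1(539.3) = 539.3
  A: 1470 (inert)

539 mol/min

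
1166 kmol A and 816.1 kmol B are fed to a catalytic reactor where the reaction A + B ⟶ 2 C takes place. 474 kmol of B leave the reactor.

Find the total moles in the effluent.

1980 kmol

For B: n = n₀ − 1ξ → 474 = 816.1 − 1ξ, giving ξ = 342.1 kmol.
Outlet amounts (n = n₀ + ν ξ):
  A: 1166 − 1(342.1) = 823.9
  B: 816.1 − 1(342.1) = 474
  C: 0 + 2(342.1) = 684.2
Total out = 823.9 + 474 + 684.2 = 1982 kmol.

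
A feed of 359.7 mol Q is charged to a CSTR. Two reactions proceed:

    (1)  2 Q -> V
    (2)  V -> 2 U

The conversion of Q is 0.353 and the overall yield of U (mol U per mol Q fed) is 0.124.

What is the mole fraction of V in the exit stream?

0.129

Conversion of Q: Q consumed = 2ξ₁ = 0.353 × 359.7 → ξ₁ = 63.49 mol.
Yield of U: 2ξ₂ / 359.7 = 0.124 → ξ₂ = 22.3 mol.
Outlet amounts (n = n₀ + Σ ν·ξ):
  Q: 359.7 − 2(63.49) = 232.7
  V: 0 + 1(63.49) − 1(22.3) = 41.19
  U: 0 + 2(22.3) = 44.6
Total out = 318.5 mol; y_V = 41.19 / 318.5 = 0.1293.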